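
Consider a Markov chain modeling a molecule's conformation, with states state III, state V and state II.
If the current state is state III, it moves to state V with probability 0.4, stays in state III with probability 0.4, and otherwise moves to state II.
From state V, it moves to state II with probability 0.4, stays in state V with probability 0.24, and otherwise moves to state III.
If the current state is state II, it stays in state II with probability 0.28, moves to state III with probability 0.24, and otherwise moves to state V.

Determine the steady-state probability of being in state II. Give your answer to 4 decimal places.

Let the stationary distribution be π with π = πP and π_1 + π_2 + π_3 = 1.
π_1 = 0.4·π_1 + 0.36·π_2 + 0.24·π_3
π_2 = 0.4·π_1 + 0.24·π_2 + 0.48·π_3
Solving with the normalization constraint gives π = (0.3379, 0.3653, 0.2968).
So the stationary probability of state II is 0.2968.

0.2968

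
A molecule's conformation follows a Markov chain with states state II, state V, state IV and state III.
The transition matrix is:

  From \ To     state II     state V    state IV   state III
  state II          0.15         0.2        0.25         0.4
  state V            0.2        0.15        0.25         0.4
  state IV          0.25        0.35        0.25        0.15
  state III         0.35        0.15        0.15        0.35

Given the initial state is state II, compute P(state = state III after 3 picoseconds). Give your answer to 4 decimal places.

0.3316

Propagate the distribution vector 3 picoseconds from state II.
After 0 picoseconds: (1.0000, 0.0000, 0.0000, 0.0000)
After 1 picosecond: (0.1500, 0.2000, 0.2500, 0.4000)
After 2 picoseconds: (0.2650, 0.2075, 0.2100, 0.3175)
After 3 picoseconds: (0.2449, 0.2053, 0.2183, 0.3316)
P(in state III after 3 picoseconds) = 0.3316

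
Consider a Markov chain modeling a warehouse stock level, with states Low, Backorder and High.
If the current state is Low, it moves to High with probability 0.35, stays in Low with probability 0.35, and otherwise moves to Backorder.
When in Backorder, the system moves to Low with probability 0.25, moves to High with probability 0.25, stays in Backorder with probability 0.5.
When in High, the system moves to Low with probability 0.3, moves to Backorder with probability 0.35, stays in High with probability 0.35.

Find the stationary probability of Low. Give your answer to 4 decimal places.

Let the stationary distribution be π with π = πP and π_1 + π_2 + π_3 = 1.
π_1 = 0.35·π_1 + 0.25·π_2 + 0.3·π_3
π_2 = 0.3·π_1 + 0.5·π_2 + 0.35·π_3
Solving with the normalization constraint gives π = (0.2950, 0.3944, 0.3106).
So the stationary probability of Low is 0.2950.

0.2950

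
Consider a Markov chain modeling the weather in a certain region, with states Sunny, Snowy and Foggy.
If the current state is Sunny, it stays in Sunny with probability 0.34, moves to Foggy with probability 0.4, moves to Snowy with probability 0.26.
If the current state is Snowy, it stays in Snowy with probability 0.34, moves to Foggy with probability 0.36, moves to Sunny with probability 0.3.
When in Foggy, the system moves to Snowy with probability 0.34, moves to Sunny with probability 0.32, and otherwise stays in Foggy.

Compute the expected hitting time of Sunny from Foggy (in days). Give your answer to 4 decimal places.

Let t(s) be the expected number of days to first reach Sunny from state s, with t(Sunny) = 0. Conditioning on the first day:
t(Snowy) = 1 + 0.34·t(Snowy) + 0.36·t(Foggy)
t(Foggy) = 1 + 0.34·t(Snowy) + 0.34·t(Foggy)
Solving: t(Snowy) = 3.2567, t(Foggy) = 3.1928.
Expected days from Foggy to Sunny: 3.1928.

3.1928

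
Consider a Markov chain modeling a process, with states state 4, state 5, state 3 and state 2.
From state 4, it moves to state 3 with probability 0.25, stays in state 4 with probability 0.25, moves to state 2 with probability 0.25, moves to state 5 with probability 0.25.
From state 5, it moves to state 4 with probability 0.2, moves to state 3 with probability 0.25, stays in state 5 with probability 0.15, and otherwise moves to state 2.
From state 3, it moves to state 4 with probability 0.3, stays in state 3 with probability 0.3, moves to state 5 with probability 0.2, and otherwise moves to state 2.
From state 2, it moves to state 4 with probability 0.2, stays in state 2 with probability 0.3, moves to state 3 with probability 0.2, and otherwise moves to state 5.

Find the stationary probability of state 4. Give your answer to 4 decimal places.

0.2366

Let the stationary distribution be π with π = πP and π_1 + π_2 + π_3 + π_4 = 1.
π_1 = 0.25·π_1 + 0.2·π_2 + 0.3·π_3 + 0.2·π_4
π_2 = 0.25·π_1 + 0.15·π_2 + 0.2·π_3 + 0.3·π_4
π_3 = 0.25·π_1 + 0.25·π_2 + 0.3·π_3 + 0.2·π_4
Solving with the normalization constraint gives π = (0.2366, 0.2290, 0.2481, 0.2863).
So the stationary probability of state 4 is 0.2366.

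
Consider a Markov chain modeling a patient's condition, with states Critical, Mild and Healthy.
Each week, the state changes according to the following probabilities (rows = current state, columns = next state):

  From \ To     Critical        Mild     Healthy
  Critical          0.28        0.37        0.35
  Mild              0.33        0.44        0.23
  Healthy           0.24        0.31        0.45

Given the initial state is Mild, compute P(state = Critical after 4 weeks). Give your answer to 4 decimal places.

0.2855

Propagate the distribution vector 4 weeks from Mild.
After 0 weeks: (0.0000, 1.0000, 0.0000)
After 1 week: (0.3300, 0.4400, 0.2300)
After 2 weeks: (0.2928, 0.3870, 0.3202)
After 3 weeks: (0.2865, 0.3779, 0.3356)
After 4 weeks: (0.2855, 0.3763, 0.3382)
P(in Critical after 4 weeks) = 0.2855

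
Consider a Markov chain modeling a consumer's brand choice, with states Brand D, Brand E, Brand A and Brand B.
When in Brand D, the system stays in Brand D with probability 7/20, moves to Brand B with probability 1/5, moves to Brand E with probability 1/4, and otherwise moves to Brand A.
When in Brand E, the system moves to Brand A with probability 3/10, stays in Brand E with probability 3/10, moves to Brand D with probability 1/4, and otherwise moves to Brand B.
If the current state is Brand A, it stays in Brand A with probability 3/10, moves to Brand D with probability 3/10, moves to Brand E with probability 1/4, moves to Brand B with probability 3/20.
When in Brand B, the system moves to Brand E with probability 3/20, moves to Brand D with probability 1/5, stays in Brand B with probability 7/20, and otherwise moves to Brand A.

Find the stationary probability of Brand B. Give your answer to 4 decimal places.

0.2051

Let the stationary distribution be π with π = πP and π_1 + π_2 + π_3 + π_4 = 1.
π_1 = 0.35·π_1 + 0.25·π_2 + 0.3·π_3 + 0.2·π_4
π_2 = 0.25·π_1 + 0.3·π_2 + 0.25·π_3 + 0.15·π_4
π_3 = 0.2·π_1 + 0.3·π_2 + 0.3·π_3 + 0.3·π_4
Solving with the normalization constraint gives π = (0.2815, 0.2416, 0.2719, 0.2051).
So the stationary probability of Brand B is 0.2051.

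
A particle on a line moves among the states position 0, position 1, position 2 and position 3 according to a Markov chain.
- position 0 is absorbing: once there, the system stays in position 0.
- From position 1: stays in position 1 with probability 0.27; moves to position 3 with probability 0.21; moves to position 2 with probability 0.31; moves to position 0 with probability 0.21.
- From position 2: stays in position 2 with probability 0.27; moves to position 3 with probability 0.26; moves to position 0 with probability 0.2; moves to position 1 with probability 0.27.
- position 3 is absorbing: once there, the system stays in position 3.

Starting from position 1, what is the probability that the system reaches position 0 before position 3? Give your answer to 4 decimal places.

0.4793

Let h(s) be the probability of absorption at position 0 starting from transient state s. Then h(position 0) = 1 and h(position 3) = 0. By first-step analysis:
h(position 1) = 0.21·1 + 0.27·h(position 1) + 0.31·h(position 2) + 0.21·0
h(position 2) = 0.2·1 + 0.27·h(position 1) + 0.27·h(position 2) + 0.26·0
Solving: h(position 1) = 0.4793, h(position 2) = 0.4512.
Starting from position 1, the probability is 0.4793.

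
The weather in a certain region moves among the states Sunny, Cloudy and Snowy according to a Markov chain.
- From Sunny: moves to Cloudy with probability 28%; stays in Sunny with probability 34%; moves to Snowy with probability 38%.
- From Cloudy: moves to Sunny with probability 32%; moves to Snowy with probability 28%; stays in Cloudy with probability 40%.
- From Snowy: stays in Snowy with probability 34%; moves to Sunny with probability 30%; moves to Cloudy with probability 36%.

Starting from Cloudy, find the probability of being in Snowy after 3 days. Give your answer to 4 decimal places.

Propagate the distribution vector 3 days from Cloudy.
After 0 days: (0.0000, 1.0000, 0.0000)
After 1 day: (0.3200, 0.4000, 0.2800)
After 2 days: (0.3208, 0.3504, 0.3288)
After 3 days: (0.3198, 0.3484, 0.3318)
P(in Snowy after 3 days) = 0.3318

0.3318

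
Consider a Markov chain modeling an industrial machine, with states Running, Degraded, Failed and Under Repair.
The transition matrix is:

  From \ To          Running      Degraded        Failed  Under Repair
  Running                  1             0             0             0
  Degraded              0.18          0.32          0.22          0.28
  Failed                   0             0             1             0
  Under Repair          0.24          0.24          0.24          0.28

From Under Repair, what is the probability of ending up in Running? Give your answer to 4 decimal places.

Let h(s) be the probability of absorption at Running starting from transient state s. Then h(Running) = 1 and h(Failed) = 0. By first-step analysis:
h(Degraded) = 0.18·1 + 0.32·h(Degraded) + 0.22·0 + 0.28·h(Under Repair)
h(Under Repair) = 0.24·1 + 0.24·h(Degraded) + 0.24·0 + 0.28·h(Under Repair)
Solving: h(Degraded) = 0.4659, h(Under Repair) = 0.4886.
Starting from Under Repair, the probability is 0.4886.

0.4886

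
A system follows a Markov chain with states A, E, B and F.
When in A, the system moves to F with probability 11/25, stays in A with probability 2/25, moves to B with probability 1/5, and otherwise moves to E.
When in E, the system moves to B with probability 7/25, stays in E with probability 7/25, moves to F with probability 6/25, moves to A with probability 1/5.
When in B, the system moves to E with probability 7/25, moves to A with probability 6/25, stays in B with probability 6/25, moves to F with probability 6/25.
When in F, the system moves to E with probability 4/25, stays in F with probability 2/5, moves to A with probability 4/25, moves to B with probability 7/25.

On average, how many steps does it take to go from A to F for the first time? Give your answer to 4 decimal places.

2.9615

Let t(s) be the expected number of steps to first reach F from state s, with t(F) = 0. Conditioning on the first step:
t(A) = 1 + 0.08·t(A) + 0.28·t(E) + 0.2·t(B)
t(E) = 1 + 0.2·t(A) + 0.28·t(E) + 0.28·t(B)
t(B) = 1 + 0.24·t(A) + 0.28·t(E) + 0.24·t(B)
Solving: t(A) = 2.9615, t(E) = 3.6032, t(B) = 3.5785.
Expected steps from A to F: 2.9615.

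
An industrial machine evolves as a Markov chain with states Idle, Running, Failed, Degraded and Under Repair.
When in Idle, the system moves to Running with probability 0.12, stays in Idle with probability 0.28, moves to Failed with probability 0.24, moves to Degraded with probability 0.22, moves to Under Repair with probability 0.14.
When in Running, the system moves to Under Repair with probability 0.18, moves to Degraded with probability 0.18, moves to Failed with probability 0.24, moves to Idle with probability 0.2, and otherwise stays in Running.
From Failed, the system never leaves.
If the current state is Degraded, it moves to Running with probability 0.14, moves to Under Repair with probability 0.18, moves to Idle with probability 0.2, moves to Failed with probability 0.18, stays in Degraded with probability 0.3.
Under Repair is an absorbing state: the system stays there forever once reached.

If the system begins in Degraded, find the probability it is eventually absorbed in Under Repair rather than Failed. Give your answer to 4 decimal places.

0.4593

Let h(s) be the probability of absorption at Under Repair starting from transient state s. Then h(Under Repair) = 1 and h(Failed) = 0. By first-step analysis:
h(Idle) = 0.28·h(Idle) + 0.12·h(Running) + 0.24·0 + 0.22·h(Degraded) + 0.14·1
h(Running) = 0.2·h(Idle) + 0.2·h(Running) + 0.24·0 + 0.18·h(Degraded) + 0.18·1
h(Degraded) = 0.2·h(Idle) + 0.14·h(Running) + 0.18·0 + 0.3·h(Degraded) + 0.18·1
Solving: h(Idle) = 0.4064, h(Running) = 0.4299, h(Degraded) = 0.4593.
Starting from Degraded, the probability is 0.4593.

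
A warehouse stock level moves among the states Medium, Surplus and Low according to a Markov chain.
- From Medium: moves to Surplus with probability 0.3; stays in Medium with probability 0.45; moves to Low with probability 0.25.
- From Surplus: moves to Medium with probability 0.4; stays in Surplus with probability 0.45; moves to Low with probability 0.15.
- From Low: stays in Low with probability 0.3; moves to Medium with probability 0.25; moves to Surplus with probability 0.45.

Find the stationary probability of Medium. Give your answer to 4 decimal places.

0.3860

Let the stationary distribution be π with π = πP and π_1 + π_2 + π_3 = 1.
π_1 = 0.45·π_1 + 0.4·π_2 + 0.25·π_3
π_2 = 0.3·π_1 + 0.45·π_2 + 0.45·π_3
Solving with the normalization constraint gives π = (0.3860, 0.3921, 0.2219).
So the stationary probability of Medium is 0.3860.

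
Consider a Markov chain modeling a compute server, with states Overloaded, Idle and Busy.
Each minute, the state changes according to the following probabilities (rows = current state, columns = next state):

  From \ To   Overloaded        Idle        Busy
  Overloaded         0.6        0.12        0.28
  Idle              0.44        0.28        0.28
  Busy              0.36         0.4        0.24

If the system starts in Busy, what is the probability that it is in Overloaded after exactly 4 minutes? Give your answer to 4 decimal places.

0.4977

Propagate the distribution vector 4 minutes from Busy.
After 0 minutes: (0.0000, 0.0000, 1.0000)
After 1 minute: (0.3600, 0.4000, 0.2400)
After 2 minutes: (0.4784, 0.2512, 0.2704)
After 3 minutes: (0.4949, 0.2359, 0.2692)
After 4 minutes: (0.4977, 0.2331, 0.2692)
P(in Overloaded after 4 minutes) = 0.4977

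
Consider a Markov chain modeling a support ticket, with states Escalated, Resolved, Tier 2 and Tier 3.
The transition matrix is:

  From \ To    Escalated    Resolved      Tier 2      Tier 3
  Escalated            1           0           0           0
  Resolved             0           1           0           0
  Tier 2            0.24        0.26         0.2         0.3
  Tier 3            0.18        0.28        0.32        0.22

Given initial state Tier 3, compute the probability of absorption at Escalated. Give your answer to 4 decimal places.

Let h(s) be the probability of absorption at Escalated starting from transient state s. Then h(Escalated) = 1 and h(Resolved) = 0. By first-step analysis:
h(Tier 2) = 0.24·1 + 0.26·0 + 0.2·h(Tier 2) + 0.3·h(Tier 3)
h(Tier 3) = 0.18·1 + 0.28·0 + 0.32·h(Tier 2) + 0.22·h(Tier 3)
Solving: h(Tier 2) = 0.4568, h(Tier 3) = 0.4182.
Starting from Tier 3, the probability is 0.4182.

0.4182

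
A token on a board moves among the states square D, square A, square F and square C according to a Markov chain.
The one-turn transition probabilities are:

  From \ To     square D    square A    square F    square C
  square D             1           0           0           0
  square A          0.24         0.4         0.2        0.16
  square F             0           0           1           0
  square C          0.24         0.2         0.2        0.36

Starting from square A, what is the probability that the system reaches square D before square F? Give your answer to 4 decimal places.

0.5455

Let h(s) be the probability of absorption at square D starting from transient state s. Then h(square D) = 1 and h(square F) = 0. By first-step analysis:
h(square A) = 0.24·1 + 0.4·h(square A) + 0.2·0 + 0.16·h(square C)
h(square C) = 0.24·1 + 0.2·h(square A) + 0.2·0 + 0.36·h(square C)
Solving: h(square A) = 0.5455, h(square C) = 0.5455.
Starting from square A, the probability is 0.5455.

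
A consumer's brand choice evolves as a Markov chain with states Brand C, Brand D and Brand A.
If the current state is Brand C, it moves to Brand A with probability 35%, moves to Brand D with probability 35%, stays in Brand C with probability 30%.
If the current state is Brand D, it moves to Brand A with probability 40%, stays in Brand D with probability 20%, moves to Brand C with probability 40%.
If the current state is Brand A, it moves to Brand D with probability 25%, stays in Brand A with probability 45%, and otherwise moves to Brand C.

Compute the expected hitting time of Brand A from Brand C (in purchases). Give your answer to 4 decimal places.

Let t(s) be the expected number of purchases to first reach Brand A from state s, with t(Brand A) = 0. Conditioning on the first purchase:
t(Brand C) = 1 + 0.3·t(Brand C) + 0.35·t(Brand D)
t(Brand D) = 1 + 0.4·t(Brand C) + 0.2·t(Brand D)
Solving: t(Brand C) = 2.7381, t(Brand D) = 2.6190.
Expected purchases from Brand C to Brand A: 2.7381.

2.7381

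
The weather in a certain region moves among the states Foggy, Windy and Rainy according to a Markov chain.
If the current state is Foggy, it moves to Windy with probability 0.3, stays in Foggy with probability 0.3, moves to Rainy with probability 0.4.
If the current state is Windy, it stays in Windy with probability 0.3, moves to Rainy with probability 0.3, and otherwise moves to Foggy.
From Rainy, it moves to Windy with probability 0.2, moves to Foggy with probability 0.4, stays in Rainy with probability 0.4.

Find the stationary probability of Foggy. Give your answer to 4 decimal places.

Let the stationary distribution be π with π = πP and π_1 + π_2 + π_3 = 1.
π_1 = 0.3·π_1 + 0.4·π_2 + 0.4·π_3
π_2 = 0.3·π_1 + 0.3·π_2 + 0.2·π_3
Solving with the normalization constraint gives π = (0.3636, 0.2626, 0.3737).
So the stationary probability of Foggy is 0.3636.

0.3636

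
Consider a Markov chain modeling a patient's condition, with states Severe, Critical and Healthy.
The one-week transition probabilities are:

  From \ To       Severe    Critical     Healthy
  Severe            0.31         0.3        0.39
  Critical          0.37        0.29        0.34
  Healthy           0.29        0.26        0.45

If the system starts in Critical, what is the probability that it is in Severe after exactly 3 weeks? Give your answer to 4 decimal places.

0.3191

Propagate the distribution vector 3 weeks from Critical.
After 0 weeks: (0.0000, 1.0000, 0.0000)
After 1 week: (0.3700, 0.2900, 0.3400)
After 2 weeks: (0.3206, 0.2835, 0.3959)
After 3 weeks: (0.3191, 0.2813, 0.3996)
P(in Severe after 3 weeks) = 0.3191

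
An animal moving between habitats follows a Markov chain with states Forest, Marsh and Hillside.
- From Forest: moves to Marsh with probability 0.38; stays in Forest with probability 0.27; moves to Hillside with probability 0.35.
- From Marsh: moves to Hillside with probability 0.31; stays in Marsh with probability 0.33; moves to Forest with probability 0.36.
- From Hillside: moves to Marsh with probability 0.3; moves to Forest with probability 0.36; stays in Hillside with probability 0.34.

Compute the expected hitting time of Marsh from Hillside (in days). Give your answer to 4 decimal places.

Let t(s) be the expected number of days to first reach Marsh from state s, with t(Marsh) = 0. Conditioning on the first day:
t(Forest) = 1 + 0.27·t(Forest) + 0.35·t(Hillside)
t(Hillside) = 1 + 0.36·t(Forest) + 0.34·t(Hillside)
Solving: t(Forest) = 2.8387, t(Hillside) = 3.0635.
Expected days from Hillside to Marsh: 3.0635.

3.0635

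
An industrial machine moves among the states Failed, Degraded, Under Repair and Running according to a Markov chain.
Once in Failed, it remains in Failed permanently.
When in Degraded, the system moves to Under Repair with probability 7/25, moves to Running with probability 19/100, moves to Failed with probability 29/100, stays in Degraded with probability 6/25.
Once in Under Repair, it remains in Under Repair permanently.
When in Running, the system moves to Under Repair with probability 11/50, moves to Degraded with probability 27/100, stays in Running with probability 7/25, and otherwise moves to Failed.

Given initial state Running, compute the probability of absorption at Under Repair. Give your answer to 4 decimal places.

0.4896

Let h(s) be the probability of absorption at Under Repair starting from transient state s. Then h(Under Repair) = 1 and h(Failed) = 0. By first-step analysis:
h(Degraded) = 0.29·0 + 0.24·h(Degraded) + 0.28·1 + 0.19·h(Running)
h(Running) = 0.23·0 + 0.27·h(Degraded) + 0.22·1 + 0.28·h(Running)
Solving: h(Degraded) = 0.4908, h(Running) = 0.4896.
Starting from Running, the probability is 0.4896.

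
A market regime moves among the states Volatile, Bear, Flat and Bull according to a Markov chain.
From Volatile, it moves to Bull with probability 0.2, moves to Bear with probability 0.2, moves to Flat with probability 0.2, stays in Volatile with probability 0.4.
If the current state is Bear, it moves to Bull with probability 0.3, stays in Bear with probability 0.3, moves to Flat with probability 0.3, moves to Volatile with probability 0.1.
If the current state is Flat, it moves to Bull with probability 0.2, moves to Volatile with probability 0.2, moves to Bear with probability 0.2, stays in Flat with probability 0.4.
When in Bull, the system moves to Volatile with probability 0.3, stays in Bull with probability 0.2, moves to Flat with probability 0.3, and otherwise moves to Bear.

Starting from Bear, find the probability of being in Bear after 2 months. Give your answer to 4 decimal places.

0.2300

Propagate the distribution vector 2 months from Bear.
After 0 months: (0.0000, 1.0000, 0.0000, 0.0000)
After 1 month: (0.1000, 0.3000, 0.3000, 0.3000)
After 2 months: (0.2200, 0.2300, 0.3200, 0.2300)
P(in Bear after 2 months) = 0.2300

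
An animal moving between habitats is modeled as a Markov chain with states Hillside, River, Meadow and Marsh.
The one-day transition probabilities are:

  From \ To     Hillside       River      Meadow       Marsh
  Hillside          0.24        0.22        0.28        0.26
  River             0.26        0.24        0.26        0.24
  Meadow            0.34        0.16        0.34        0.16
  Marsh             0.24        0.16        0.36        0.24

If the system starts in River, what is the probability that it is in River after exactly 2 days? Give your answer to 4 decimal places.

0.1948

Propagate the distribution vector 2 days from River.
After 0 days: (0.0000, 1.0000, 0.0000, 0.0000)
After 1 day: (0.2600, 0.2400, 0.2600, 0.2400)
After 2 days: (0.2708, 0.1948, 0.3100, 0.2244)
P(in River after 2 days) = 0.1948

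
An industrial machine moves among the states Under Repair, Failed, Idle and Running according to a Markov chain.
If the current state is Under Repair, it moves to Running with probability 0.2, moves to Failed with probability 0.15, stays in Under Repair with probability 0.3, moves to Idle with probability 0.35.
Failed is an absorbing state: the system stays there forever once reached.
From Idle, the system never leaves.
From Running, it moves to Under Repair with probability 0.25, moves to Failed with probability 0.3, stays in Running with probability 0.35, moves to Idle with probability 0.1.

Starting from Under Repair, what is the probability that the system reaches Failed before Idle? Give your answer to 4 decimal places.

Let h(s) be the probability of absorption at Failed starting from transient state s. Then h(Failed) = 1 and h(Idle) = 0. By first-step analysis:
h(Under Repair) = 0.3·h(Under Repair) + 0.15·1 + 0.35·0 + 0.2·h(Running)
h(Running) = 0.25·h(Under Repair) + 0.3·1 + 0.1·0 + 0.35·h(Running)
Solving: h(Under Repair) = 0.3889, h(Running) = 0.6111.
Starting from Under Repair, the probability is 0.3889.

0.3889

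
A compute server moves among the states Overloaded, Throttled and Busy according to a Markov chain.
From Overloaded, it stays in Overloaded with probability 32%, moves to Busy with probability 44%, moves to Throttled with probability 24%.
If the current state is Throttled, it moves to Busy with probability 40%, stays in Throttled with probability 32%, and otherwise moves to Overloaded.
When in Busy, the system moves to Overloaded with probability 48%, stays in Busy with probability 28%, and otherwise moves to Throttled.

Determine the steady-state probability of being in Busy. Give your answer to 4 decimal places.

Let the stationary distribution be π with π = πP and π_1 + π_2 + π_3 = 1.
π_1 = 0.32·π_1 + 0.28·π_2 + 0.48·π_3
π_2 = 0.24·π_1 + 0.32·π_2 + 0.24·π_3
Solving with the normalization constraint gives π = (0.3688, 0.2609, 0.3703).
So the stationary probability of Busy is 0.3703.

0.3703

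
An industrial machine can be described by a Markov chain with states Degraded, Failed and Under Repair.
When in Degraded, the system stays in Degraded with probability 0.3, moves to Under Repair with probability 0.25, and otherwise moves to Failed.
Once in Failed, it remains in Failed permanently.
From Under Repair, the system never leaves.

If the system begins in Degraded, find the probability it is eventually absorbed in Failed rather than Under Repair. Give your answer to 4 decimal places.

Let h(s) be the probability of absorption at Failed starting from transient state s. Then h(Failed) = 1 and h(Under Repair) = 0. By first-step analysis:
h(Degraded) = 0.3·h(Degraded) + 0.45·1 + 0.25·0
Solving: h(Degraded) = 0.6429.
Starting from Degraded, the probability is 0.6429.

0.6429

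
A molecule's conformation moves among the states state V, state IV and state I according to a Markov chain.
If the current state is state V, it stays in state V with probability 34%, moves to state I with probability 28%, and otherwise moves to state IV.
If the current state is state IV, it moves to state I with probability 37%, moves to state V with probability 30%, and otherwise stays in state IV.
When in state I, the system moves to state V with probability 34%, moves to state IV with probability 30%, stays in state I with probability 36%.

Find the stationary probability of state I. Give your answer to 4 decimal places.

Let the stationary distribution be π with π = πP and π_1 + π_2 + π_3 = 1.
π_1 = 0.34·π_1 + 0.3·π_2 + 0.34·π_3
π_2 = 0.38·π_1 + 0.33·π_2 + 0.3·π_3
Solving with the normalization constraint gives π = (0.3266, 0.3362, 0.3372).
So the stationary probability of state I is 0.3372.

0.3372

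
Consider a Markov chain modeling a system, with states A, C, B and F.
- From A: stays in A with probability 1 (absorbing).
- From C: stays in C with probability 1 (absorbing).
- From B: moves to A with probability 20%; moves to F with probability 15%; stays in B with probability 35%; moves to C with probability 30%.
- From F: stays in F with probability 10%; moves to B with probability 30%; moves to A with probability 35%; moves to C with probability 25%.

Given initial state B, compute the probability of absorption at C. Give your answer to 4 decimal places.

0.5694

Let h(s) be the probability of absorption at C starting from transient state s. Then h(C) = 1 and h(A) = 0. By first-step analysis:
h(B) = 0.2·0 + 0.3·1 + 0.35·h(B) + 0.15·h(F)
h(F) = 0.35·0 + 0.25·1 + 0.3·h(B) + 0.1·h(F)
Solving: h(B) = 0.5694, h(F) = 0.4676.
Starting from B, the probability is 0.5694.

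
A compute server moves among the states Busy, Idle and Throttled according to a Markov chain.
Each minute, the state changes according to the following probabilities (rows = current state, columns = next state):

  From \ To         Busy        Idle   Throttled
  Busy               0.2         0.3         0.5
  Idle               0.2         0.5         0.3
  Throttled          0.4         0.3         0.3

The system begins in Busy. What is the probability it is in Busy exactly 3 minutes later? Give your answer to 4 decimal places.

Propagate the distribution vector 3 minutes from Busy.
After 0 minutes: (1.0000, 0.0000, 0.0000)
After 1 minute: (0.2000, 0.3000, 0.5000)
After 2 minutes: (0.3000, 0.3600, 0.3400)
After 3 minutes: (0.2680, 0.3720, 0.3600)
P(in Busy after 3 minutes) = 0.2680

0.2680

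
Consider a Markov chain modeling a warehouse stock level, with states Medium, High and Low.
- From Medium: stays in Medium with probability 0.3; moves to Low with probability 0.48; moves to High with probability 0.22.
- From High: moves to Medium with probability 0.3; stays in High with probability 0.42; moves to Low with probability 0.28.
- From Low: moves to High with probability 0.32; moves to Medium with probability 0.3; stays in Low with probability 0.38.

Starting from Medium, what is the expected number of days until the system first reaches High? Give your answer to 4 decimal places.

Let t(s) be the expected number of days to first reach High from state s, with t(High) = 0. Conditioning on the first day:
t(Medium) = 1 + 0.3·t(Medium) + 0.48·t(Low)
t(Low) = 1 + 0.3·t(Medium) + 0.38·t(Low)
Solving: t(Medium) = 3.7931, t(Low) = 3.4483.
Expected days from Medium to High: 3.7931.

3.7931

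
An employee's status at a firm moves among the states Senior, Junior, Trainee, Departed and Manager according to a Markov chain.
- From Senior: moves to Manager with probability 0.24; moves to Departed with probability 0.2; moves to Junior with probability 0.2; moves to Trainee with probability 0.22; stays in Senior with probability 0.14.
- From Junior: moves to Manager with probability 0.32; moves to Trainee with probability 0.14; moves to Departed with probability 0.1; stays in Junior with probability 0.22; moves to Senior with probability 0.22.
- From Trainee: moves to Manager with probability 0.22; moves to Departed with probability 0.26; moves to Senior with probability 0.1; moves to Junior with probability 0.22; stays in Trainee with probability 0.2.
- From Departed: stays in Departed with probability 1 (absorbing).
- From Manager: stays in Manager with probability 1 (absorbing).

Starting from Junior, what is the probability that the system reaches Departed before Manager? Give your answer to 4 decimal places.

Let h(s) be the probability of absorption at Departed starting from transient state s. Then h(Departed) = 1 and h(Manager) = 0. By first-step analysis:
h(Senior) = 0.14·h(Senior) + 0.2·h(Junior) + 0.22·h(Trainee) + 0.2·1 + 0.24·0
h(Junior) = 0.22·h(Senior) + 0.22·h(Junior) + 0.14·h(Trainee) + 0.1·1 + 0.32·0
h(Trainee) = 0.1·h(Senior) + 0.22·h(Junior) + 0.2·h(Trainee) + 0.26·1 + 0.22·0
Solving: h(Senior) = 0.4307, h(Junior) = 0.3342, h(Trainee) = 0.4707.
Starting from Junior, the probability is 0.3342.

0.3342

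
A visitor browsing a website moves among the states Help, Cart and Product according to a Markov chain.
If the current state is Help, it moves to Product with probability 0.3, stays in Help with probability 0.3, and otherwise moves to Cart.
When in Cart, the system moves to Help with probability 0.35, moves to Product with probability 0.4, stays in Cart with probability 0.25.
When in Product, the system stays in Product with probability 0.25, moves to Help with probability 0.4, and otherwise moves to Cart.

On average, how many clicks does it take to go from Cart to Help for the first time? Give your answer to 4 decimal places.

Let t(s) be the expected number of clicks to first reach Help from state s, with t(Help) = 0. Conditioning on the first click:
t(Cart) = 1 + 0.25·t(Cart) + 0.4·t(Product)
t(Product) = 1 + 0.35·t(Cart) + 0.25·t(Product)
Solving: t(Cart) = 2.7219, t(Product) = 2.6036.
Expected clicks from Cart to Help: 2.7219.

2.7219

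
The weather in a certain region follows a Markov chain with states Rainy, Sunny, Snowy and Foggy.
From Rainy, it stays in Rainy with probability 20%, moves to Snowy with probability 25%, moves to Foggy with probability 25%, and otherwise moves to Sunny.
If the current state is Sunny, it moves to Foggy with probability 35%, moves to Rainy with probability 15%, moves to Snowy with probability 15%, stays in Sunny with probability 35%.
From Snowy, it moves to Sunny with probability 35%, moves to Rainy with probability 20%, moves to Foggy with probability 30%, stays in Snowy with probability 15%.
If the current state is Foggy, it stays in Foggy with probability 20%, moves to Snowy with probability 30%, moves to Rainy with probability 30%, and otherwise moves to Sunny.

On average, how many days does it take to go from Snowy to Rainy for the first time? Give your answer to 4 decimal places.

Let t(s) be the expected number of days to first reach Rainy from state s, with t(Rainy) = 0. Conditioning on the first day:
t(Sunny) = 1 + 0.35·t(Sunny) + 0.15·t(Snowy) + 0.35·t(Foggy)
t(Snowy) = 1 + 0.35·t(Sunny) + 0.15·t(Snowy) + 0.3·t(Foggy)
t(Foggy) = 1 + 0.2·t(Sunny) + 0.3·t(Snowy) + 0.2·t(Foggy)
Solving: t(Sunny) = 4.8995, t(Snowy) = 4.6878, t(Foggy) = 4.2328.
Expected days from Snowy to Rainy: 4.6878.

4.6878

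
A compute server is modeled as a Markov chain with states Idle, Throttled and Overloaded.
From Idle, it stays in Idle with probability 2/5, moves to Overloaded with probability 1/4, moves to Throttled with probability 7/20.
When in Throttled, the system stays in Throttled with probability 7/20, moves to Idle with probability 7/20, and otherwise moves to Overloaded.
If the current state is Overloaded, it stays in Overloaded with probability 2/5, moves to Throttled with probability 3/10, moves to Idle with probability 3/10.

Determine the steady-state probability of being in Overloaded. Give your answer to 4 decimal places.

0.3138

Let the stationary distribution be π with π = πP and π_1 + π_2 + π_3 = 1.
π_1 = 0.4·π_1 + 0.35·π_2 + 0.3·π_3
π_2 = 0.35·π_1 + 0.35·π_2 + 0.3·π_3
Solving with the normalization constraint gives π = (0.3519, 0.3343, 0.3138).
So the stationary probability of Overloaded is 0.3138.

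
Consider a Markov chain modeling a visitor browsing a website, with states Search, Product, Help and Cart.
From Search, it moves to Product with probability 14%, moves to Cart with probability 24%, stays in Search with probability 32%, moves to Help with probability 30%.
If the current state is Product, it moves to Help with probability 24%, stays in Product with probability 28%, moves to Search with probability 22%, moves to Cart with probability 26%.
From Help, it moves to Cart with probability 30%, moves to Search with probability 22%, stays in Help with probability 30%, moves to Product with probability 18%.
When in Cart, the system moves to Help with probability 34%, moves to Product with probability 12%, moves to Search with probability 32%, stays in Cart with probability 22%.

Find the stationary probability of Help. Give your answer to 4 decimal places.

Let the stationary distribution be π with π = πP and π_1 + π_2 + π_3 + π_4 = 1.
π_1 = 0.32·π_1 + 0.22·π_2 + 0.22·π_3 + 0.32·π_4
π_2 = 0.14·π_1 + 0.28·π_2 + 0.18·π_3 + 0.12·π_4
π_3 = 0.3·π_1 + 0.24·π_2 + 0.3·π_3 + 0.34·π_4
Solving with the normalization constraint gives π = (0.2729, 0.1708, 0.3000, 0.2563).
So the stationary probability of Help is 0.3000.

0.3000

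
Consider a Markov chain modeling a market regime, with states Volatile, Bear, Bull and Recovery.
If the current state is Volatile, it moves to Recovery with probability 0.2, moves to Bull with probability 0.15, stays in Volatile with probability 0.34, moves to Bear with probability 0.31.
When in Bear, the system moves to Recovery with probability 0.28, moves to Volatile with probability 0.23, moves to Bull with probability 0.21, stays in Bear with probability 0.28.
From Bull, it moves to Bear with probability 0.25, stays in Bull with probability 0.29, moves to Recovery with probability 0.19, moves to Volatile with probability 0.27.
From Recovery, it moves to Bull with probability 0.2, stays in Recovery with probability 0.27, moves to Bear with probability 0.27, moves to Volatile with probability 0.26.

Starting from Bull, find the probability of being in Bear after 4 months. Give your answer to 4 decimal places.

0.2797

Propagate the distribution vector 4 months from Bull.
After 0 months: (0.0000, 0.0000, 1.0000, 0.0000)
After 1 month: (0.2700, 0.2500, 0.2900, 0.1900)
After 2 months: (0.2770, 0.2775, 0.2151, 0.2304)
After 3 months: (0.2760, 0.2796, 0.2083, 0.2362)
After 4 months: (0.2758, 0.2797, 0.2077, 0.2368)
P(in Bear after 4 months) = 0.2797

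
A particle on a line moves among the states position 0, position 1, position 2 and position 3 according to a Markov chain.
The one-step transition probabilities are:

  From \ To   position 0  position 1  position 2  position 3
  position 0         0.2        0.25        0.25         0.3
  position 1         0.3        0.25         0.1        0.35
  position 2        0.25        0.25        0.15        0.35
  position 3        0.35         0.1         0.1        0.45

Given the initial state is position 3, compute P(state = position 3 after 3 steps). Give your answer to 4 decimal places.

Propagate the distribution vector 3 steps from position 3.
After 0 steps: (0.0000, 0.0000, 0.0000, 1.0000)
After 1 step: (0.3500, 0.1000, 0.1000, 0.4500)
After 2 steps: (0.2825, 0.1825, 0.1575, 0.3775)
After 3 steps: (0.2828, 0.1934, 0.1503, 0.3736)
P(in position 3 after 3 steps) = 0.3736

0.3736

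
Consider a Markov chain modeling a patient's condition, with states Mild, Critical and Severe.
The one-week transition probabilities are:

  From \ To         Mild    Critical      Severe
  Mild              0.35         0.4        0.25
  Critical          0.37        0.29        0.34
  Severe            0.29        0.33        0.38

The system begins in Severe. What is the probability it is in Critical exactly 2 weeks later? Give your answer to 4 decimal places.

Sum over the intermediate state after 1 week:
P = P(Severe→Mild)·P(Mild→Critical) + P(Severe→Critical)·P(Critical→Critical) + P(Severe→Severe)·P(Severe→Critical)
  = 0.29×0.4 + 0.33×0.29 + 0.38×0.33
  = 0.1160 + 0.0957 + 0.1254 = 0.3371

0.3371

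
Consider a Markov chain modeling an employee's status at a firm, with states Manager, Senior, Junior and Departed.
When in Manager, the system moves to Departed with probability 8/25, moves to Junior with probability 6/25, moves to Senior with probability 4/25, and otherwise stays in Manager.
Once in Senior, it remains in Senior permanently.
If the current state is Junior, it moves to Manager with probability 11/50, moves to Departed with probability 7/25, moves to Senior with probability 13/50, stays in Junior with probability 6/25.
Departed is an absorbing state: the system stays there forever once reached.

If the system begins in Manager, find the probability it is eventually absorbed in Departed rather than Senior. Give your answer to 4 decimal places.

0.6278

Let h(s) be the probability of absorption at Departed starting from transient state s. Then h(Departed) = 1 and h(Senior) = 0. By first-step analysis:
h(Manager) = 0.28·h(Manager) + 0.16·0 + 0.24·h(Junior) + 0.32·1
h(Junior) = 0.22·h(Manager) + 0.26·0 + 0.24·h(Junior) + 0.28·1
Solving: h(Manager) = 0.6278, h(Junior) = 0.5502.
Starting from Manager, the probability is 0.6278.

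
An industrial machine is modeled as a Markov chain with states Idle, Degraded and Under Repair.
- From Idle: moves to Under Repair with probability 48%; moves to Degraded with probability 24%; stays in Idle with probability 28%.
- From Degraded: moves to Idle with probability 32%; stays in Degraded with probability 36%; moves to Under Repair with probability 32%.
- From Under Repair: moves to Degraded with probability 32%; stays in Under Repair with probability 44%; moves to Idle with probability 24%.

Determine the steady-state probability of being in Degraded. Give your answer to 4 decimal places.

0.3103

Let the stationary distribution be π with π = πP and π_1 + π_2 + π_3 = 1.
π_1 = 0.28·π_1 + 0.32·π_2 + 0.24·π_3
π_2 = 0.24·π_1 + 0.36·π_2 + 0.32·π_3
Solving with the normalization constraint gives π = (0.2759, 0.3103, 0.4138).
So the stationary probability of Degraded is 0.3103.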